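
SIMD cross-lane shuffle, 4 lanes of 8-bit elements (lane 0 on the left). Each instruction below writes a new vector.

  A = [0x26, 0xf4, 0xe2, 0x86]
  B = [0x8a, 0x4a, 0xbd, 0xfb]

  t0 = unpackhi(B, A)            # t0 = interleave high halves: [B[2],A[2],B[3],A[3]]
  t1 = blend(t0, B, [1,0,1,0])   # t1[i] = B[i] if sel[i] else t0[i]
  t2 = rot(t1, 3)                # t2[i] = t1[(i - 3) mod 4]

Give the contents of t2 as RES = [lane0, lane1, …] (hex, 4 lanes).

RES = [ 0xe2  0xbd  0x86  0x8a ]

→ t0 |bd|e2|fb|86|
→ t1 |8a|e2|bd|86|
→ t2 |e2|bd|86|8a|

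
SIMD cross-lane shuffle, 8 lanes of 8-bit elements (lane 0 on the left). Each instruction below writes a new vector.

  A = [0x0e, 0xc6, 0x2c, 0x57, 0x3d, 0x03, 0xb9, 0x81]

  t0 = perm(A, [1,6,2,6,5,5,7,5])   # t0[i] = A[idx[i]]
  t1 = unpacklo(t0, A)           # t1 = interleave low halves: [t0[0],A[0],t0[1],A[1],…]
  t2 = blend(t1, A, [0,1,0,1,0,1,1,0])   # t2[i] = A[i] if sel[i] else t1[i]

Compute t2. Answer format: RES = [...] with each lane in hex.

t0 = [0xc6, 0xb9, 0x2c, 0xb9, 0x03, 0x03, 0x81, 0x03]
t1 = [0xc6, 0x0e, 0xb9, 0xc6, 0x2c, 0x2c, 0xb9, 0x57]
t2 = [0xc6, 0xc6, 0xb9, 0x57, 0x2c, 0x03, 0xb9, 0x57]

RES = [ 0xc6  0xc6  0xb9  0x57  0x2c  0x03  0xb9  0x57 ]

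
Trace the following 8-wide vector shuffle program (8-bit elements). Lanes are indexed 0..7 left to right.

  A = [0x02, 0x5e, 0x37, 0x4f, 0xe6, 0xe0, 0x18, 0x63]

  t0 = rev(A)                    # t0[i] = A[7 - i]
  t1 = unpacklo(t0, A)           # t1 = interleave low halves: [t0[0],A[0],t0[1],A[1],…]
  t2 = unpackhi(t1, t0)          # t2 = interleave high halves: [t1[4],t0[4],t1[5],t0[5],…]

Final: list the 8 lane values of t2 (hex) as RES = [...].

RES = [0xe0, 0x4f, 0x37, 0x37, 0xe6, 0x5e, 0x4f, 0x02]

  t0: 63 18 e0 e6 4f 37 5e 02
  t1: 63 02 18 5e e0 37 e6 4f
  t2: e0 4f 37 37 e6 5e 4f 02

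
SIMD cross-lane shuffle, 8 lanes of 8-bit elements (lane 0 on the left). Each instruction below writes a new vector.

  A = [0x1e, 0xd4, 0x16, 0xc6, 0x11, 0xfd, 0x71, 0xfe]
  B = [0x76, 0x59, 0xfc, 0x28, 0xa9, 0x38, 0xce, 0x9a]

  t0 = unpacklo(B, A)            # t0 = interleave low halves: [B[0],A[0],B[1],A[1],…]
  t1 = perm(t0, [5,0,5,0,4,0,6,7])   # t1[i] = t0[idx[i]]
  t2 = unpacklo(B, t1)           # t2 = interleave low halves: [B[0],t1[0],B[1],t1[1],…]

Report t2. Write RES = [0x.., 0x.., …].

RES = [0x76, 0x16, 0x59, 0x76, 0xfc, 0x16, 0x28, 0x76]

  t0: 76 1e 59 d4 fc 16 28 c6
  t1: 16 76 16 76 fc 76 28 c6
  t2: 76 16 59 76 fc 16 28 76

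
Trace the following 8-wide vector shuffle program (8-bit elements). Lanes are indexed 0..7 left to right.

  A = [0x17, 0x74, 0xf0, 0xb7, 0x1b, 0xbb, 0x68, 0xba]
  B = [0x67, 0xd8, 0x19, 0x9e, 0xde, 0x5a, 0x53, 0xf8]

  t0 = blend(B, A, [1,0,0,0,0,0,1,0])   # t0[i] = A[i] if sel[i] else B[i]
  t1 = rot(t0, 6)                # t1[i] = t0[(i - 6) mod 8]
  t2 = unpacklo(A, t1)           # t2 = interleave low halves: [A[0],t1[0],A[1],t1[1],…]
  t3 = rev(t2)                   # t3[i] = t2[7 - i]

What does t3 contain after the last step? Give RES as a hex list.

t0 = [0x17, 0xd8, 0x19, 0x9e, 0xde, 0x5a, 0x68, 0xf8]
t1 = [0x19, 0x9e, 0xde, 0x5a, 0x68, 0xf8, 0x17, 0xd8]
t2 = [0x17, 0x19, 0x74, 0x9e, 0xf0, 0xde, 0xb7, 0x5a]
t3 = [0x5a, 0xb7, 0xde, 0xf0, 0x9e, 0x74, 0x19, 0x17]

RES = [ 0x5a  0xb7  0xde  0xf0  0x9e  0x74  0x19  0x17 ]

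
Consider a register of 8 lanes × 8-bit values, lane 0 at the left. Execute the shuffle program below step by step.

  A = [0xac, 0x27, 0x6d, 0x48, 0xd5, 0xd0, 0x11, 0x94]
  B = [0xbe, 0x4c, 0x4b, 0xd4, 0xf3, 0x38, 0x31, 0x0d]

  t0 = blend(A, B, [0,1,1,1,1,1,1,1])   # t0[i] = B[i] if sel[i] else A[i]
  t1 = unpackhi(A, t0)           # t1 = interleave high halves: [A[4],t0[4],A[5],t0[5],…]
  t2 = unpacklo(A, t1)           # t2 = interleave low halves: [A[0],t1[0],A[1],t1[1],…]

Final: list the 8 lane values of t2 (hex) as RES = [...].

RES = [ 0xac  0xd5  0x27  0xf3  0x6d  0xd0  0x48  0x38 ]

  t0: ac 4c 4b d4 f3 38 31 0d
  t1: d5 f3 d0 38 11 31 94 0d
  t2: ac d5 27 f3 6d d0 48 38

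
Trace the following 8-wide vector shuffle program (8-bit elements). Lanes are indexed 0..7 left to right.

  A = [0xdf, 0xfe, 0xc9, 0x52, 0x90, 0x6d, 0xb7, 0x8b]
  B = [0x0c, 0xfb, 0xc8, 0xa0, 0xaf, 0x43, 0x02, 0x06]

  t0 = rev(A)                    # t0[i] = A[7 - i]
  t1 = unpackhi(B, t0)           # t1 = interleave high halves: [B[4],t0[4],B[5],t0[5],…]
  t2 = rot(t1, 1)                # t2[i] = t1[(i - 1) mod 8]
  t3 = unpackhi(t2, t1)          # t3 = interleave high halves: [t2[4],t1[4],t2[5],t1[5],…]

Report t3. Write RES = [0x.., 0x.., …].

RES = [ 0xc9  0x02  0x02  0xfe  0xfe  0x06  0x06  0xdf ]

  t0: 8b b7 6d 90 52 c9 fe df
  t1: af 52 43 c9 02 fe 06 df
  t2: df af 52 43 c9 02 fe 06
  t3: c9 02 02 fe fe 06 06 df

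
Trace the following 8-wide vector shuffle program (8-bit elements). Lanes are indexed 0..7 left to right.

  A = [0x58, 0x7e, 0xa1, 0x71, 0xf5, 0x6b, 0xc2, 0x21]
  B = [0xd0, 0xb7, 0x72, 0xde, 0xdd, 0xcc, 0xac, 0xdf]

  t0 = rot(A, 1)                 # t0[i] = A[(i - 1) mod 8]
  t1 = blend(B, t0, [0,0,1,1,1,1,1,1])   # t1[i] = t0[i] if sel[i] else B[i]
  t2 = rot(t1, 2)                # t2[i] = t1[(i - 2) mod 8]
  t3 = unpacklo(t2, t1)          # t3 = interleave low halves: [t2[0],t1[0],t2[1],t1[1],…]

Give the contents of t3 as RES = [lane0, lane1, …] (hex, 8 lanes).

RES = [ 0x6b  0xd0  0xc2  0xb7  0xd0  0x7e  0xb7  0xa1 ]

→ t0 |21|58|7e|a1|71|f5|6b|c2|
→ t1 |d0|b7|7e|a1|71|f5|6b|c2|
→ t2 |6b|c2|d0|b7|7e|a1|71|f5|
→ t3 |6b|d0|c2|b7|d0|7e|b7|a1|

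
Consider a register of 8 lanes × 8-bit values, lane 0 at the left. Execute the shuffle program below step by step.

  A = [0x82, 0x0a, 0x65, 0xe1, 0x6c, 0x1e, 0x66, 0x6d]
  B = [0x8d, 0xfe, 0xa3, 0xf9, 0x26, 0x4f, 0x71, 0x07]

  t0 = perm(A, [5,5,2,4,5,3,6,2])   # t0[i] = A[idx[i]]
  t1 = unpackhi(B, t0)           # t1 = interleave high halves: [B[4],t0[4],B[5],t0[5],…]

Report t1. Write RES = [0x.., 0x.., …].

  t0: 1e 1e 65 6c 1e e1 66 65
  t1: 26 1e 4f e1 71 66 07 65

RES = [ 0x26  0x1e  0x4f  0xe1  0x71  0x66  0x07  0x65 ]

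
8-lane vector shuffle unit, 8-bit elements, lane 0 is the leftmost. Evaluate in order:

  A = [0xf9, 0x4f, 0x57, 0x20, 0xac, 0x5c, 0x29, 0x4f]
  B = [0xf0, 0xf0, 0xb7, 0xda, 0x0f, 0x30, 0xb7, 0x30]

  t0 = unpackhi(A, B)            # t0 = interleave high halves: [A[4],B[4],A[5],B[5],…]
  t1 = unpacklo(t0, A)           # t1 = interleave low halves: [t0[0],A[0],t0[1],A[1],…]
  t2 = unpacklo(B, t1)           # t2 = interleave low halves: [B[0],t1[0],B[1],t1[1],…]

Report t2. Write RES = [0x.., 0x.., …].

→ t0 |ac|0f|5c|30|29|b7|4f|30|
→ t1 |ac|f9|0f|4f|5c|57|30|20|
→ t2 |f0|ac|f0|f9|b7|0f|da|4f|

RES = [0xf0, 0xac, 0xf0, 0xf9, 0xb7, 0x0f, 0xda, 0x4f]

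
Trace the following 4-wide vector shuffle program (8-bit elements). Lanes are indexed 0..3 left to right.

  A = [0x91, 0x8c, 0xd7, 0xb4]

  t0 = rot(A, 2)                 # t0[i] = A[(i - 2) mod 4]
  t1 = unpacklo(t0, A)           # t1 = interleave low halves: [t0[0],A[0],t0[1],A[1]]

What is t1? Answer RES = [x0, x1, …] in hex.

→ t0 |d7|b4|91|8c|
→ t1 |d7|91|b4|8c|

RES = [0xd7, 0x91, 0xb4, 0x8c]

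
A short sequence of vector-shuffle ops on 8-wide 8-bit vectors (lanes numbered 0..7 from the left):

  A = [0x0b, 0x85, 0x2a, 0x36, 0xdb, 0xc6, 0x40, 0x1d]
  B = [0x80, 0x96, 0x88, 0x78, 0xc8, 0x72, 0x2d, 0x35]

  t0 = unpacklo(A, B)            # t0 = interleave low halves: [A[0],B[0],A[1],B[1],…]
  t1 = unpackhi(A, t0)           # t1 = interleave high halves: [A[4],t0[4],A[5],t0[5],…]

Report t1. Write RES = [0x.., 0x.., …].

RES = [0xdb, 0x2a, 0xc6, 0x88, 0x40, 0x36, 0x1d, 0x78]

t0 = [0x0b, 0x80, 0x85, 0x96, 0x2a, 0x88, 0x36, 0x78]
t1 = [0xdb, 0x2a, 0xc6, 0x88, 0x40, 0x36, 0x1d, 0x78]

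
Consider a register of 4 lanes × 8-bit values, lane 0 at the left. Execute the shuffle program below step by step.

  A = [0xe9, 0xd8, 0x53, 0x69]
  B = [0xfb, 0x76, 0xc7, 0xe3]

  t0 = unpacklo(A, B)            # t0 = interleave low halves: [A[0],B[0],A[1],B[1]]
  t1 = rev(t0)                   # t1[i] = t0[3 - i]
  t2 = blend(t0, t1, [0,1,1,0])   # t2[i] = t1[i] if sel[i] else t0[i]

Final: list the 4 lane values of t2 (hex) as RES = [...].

RES = [ 0xe9  0xd8  0xfb  0x76 ]

t0 = [0xe9, 0xfb, 0xd8, 0x76]
t1 = [0x76, 0xd8, 0xfb, 0xe9]
t2 = [0xe9, 0xd8, 0xfb, 0x76]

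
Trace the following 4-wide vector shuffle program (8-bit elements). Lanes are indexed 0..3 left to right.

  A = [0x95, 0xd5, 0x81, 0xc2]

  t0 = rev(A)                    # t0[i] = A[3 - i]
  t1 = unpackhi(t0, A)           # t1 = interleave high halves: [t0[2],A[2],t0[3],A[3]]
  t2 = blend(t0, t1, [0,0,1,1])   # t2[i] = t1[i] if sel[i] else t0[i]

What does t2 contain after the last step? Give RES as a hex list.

RES = [0xc2, 0x81, 0x95, 0xc2]

  t0: c2 81 d5 95
  t1: d5 81 95 c2
  t2: c2 81 95 c2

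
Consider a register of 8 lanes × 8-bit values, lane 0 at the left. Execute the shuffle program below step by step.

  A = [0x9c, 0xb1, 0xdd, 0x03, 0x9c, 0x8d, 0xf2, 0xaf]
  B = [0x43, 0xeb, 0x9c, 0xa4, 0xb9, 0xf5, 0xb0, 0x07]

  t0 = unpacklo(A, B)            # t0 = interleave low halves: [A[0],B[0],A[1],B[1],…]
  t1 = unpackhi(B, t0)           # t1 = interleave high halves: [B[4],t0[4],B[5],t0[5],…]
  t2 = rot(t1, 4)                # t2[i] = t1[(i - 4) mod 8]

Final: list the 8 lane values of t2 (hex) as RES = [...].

RES = [ 0xb0  0x03  0x07  0xa4  0xb9  0xdd  0xf5  0x9c ]

→ t0 |9c|43|b1|eb|dd|9c|03|a4|
→ t1 |b9|dd|f5|9c|b0|03|07|a4|
→ t2 |b0|03|07|a4|b9|dd|f5|9c|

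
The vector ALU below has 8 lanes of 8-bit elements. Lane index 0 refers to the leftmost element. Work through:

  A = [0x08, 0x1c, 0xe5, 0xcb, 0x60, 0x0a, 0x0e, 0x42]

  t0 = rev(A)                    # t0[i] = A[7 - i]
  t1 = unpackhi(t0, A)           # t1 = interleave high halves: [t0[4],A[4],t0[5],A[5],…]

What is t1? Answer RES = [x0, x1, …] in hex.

→ t0 |42|0e|0a|60|cb|e5|1c|08|
→ t1 |cb|60|e5|0a|1c|0e|08|42|

RES = [0xcb, 0x60, 0xe5, 0x0a, 0x1c, 0x0e, 0x08, 0x42]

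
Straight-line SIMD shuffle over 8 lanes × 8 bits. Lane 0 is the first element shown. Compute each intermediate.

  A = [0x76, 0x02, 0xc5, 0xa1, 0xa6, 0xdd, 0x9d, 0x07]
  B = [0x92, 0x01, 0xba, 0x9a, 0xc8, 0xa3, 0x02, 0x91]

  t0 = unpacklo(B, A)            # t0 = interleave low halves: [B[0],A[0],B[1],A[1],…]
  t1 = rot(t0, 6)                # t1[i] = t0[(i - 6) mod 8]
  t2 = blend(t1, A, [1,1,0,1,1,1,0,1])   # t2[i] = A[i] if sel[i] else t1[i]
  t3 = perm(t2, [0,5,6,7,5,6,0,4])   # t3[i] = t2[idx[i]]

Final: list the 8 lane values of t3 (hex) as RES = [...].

→ t0 |92|76|01|02|ba|c5|9a|a1|
→ t1 |01|02|ba|c5|9a|a1|92|76|
→ t2 |76|02|ba|a1|a6|dd|92|07|
→ t3 |76|dd|92|07|dd|92|76|a6|

RES = [ 0x76  0xdd  0x92  0x07  0xdd  0x92  0x76  0xa6 ]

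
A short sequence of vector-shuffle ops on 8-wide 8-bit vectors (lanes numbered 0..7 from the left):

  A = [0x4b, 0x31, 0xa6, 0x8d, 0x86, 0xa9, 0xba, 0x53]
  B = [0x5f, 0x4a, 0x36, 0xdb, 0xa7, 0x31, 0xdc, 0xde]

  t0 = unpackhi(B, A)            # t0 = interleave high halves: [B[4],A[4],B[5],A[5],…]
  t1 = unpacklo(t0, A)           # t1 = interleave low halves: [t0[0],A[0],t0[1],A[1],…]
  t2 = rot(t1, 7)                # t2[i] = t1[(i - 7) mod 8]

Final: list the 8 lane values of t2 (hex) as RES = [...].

RES = [ 0x4b  0x86  0x31  0x31  0xa6  0xa9  0x8d  0xa7 ]

→ t0 |a7|86|31|a9|dc|ba|de|53|
→ t1 |a7|4b|86|31|31|a6|a9|8d|
→ t2 |4b|86|31|31|a6|a9|8d|a7|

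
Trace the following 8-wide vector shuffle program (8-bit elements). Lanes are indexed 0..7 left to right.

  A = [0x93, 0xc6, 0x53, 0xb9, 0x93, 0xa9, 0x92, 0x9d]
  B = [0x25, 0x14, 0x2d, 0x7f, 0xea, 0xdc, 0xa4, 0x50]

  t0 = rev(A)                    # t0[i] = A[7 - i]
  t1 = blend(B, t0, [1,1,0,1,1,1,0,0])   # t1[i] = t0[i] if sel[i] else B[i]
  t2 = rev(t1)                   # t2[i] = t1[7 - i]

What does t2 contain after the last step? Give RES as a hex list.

RES = [0x50, 0xa4, 0x53, 0xb9, 0x93, 0x2d, 0x92, 0x9d]

→ t0 |9d|92|a9|93|b9|53|c6|93|
→ t1 |9d|92|2d|93|b9|53|a4|50|
→ t2 |50|a4|53|b9|93|2d|92|9d|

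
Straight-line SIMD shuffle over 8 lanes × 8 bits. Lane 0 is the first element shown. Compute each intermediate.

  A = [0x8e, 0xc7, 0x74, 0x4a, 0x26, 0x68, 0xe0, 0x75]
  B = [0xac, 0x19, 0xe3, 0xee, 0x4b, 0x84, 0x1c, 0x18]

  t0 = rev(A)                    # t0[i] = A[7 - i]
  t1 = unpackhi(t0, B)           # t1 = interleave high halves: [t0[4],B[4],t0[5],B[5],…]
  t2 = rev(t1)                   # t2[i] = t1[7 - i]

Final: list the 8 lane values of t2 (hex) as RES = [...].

RES = [ 0x18  0x8e  0x1c  0xc7  0x84  0x74  0x4b  0x4a ]

→ t0 |75|e0|68|26|4a|74|c7|8e|
→ t1 |4a|4b|74|84|c7|1c|8e|18|
→ t2 |18|8e|1c|c7|84|74|4b|4a|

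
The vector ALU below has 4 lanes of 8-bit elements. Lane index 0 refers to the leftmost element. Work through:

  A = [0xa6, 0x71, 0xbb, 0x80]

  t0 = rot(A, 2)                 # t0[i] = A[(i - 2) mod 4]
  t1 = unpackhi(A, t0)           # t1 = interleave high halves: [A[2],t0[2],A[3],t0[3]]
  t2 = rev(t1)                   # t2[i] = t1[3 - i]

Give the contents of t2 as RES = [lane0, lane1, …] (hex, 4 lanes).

RES = [0x71, 0x80, 0xa6, 0xbb]

→ t0 |bb|80|a6|71|
→ t1 |bb|a6|80|71|
→ t2 |71|80|a6|bb|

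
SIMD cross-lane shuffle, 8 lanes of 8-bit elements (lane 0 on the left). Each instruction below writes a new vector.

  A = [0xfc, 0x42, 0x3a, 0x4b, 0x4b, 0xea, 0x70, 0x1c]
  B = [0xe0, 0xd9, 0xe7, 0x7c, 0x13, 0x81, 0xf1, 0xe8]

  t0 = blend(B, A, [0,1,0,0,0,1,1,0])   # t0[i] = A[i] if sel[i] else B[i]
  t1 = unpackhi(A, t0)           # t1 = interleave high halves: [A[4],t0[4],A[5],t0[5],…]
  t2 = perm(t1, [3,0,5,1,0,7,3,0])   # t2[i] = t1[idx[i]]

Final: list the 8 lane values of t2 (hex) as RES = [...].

RES = [ 0xea  0x4b  0x70  0x13  0x4b  0xe8  0xea  0x4b ]

  t0: e0 42 e7 7c 13 ea 70 e8
  t1: 4b 13 ea ea 70 70 1c e8
  t2: ea 4b 70 13 4b e8 ea 4b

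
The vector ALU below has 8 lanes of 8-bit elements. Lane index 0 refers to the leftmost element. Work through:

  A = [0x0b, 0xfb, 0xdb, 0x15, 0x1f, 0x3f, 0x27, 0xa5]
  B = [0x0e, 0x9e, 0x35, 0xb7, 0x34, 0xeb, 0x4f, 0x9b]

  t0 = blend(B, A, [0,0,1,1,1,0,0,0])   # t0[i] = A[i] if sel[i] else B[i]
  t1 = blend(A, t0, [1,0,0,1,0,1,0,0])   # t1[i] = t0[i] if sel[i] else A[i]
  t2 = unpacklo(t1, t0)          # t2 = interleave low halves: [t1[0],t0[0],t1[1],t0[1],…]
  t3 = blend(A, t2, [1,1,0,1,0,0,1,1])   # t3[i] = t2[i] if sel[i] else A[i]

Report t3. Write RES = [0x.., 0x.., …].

RES = [ 0x0e  0x0e  0xdb  0x9e  0x1f  0x3f  0x15  0x15 ]

t0 = [0x0e, 0x9e, 0xdb, 0x15, 0x1f, 0xeb, 0x4f, 0x9b]
t1 = [0x0e, 0xfb, 0xdb, 0x15, 0x1f, 0xeb, 0x27, 0xa5]
t2 = [0x0e, 0x0e, 0xfb, 0x9e, 0xdb, 0xdb, 0x15, 0x15]
t3 = [0x0e, 0x0e, 0xdb, 0x9e, 0x1f, 0x3f, 0x15, 0x15]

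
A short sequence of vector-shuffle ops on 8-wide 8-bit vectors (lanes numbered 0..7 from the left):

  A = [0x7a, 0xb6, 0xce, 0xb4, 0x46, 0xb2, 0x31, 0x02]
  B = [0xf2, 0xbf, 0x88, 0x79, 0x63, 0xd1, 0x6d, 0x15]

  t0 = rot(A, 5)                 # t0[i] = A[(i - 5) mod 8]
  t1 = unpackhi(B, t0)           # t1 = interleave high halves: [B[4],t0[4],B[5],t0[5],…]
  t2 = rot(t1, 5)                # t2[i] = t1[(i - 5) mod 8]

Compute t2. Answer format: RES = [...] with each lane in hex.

→ t0 |b4|46|b2|31|02|7a|b6|ce|
→ t1 |63|02|d1|7a|6d|b6|15|ce|
→ t2 |7a|6d|b6|15|ce|63|02|d1|

RES = [0x7a, 0x6d, 0xb6, 0x15, 0xce, 0x63, 0x02, 0xd1]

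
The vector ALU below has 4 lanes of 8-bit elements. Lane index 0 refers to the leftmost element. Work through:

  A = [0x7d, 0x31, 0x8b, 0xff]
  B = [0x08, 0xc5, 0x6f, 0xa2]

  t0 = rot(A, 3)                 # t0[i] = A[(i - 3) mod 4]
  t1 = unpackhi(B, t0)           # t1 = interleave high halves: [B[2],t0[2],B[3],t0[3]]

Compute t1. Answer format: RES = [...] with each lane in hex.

t0 = [0x31, 0x8b, 0xff, 0x7d]
t1 = [0x6f, 0xff, 0xa2, 0x7d]

RES = [0x6f, 0xff, 0xa2, 0x7d]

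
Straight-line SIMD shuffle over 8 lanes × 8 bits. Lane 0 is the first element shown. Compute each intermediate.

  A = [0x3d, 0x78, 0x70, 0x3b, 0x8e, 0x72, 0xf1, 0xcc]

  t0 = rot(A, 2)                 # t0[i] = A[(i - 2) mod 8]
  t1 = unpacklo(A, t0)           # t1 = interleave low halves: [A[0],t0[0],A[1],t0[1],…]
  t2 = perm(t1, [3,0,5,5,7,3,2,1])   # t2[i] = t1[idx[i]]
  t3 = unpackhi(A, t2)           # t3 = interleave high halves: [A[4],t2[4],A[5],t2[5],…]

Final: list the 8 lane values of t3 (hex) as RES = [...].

RES = [0x8e, 0x78, 0x72, 0xcc, 0xf1, 0x78, 0xcc, 0xf1]

t0 = [0xf1, 0xcc, 0x3d, 0x78, 0x70, 0x3b, 0x8e, 0x72]
t1 = [0x3d, 0xf1, 0x78, 0xcc, 0x70, 0x3d, 0x3b, 0x78]
t2 = [0xcc, 0x3d, 0x3d, 0x3d, 0x78, 0xcc, 0x78, 0xf1]
t3 = [0x8e, 0x78, 0x72, 0xcc, 0xf1, 0x78, 0xcc, 0xf1]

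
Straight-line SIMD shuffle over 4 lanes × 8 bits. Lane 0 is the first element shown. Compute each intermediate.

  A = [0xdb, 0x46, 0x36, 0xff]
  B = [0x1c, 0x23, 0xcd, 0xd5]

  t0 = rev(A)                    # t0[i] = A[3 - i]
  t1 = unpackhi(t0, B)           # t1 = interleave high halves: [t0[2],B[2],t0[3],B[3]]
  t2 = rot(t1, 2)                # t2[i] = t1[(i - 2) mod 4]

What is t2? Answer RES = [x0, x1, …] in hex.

t0 = [0xff, 0x36, 0x46, 0xdb]
t1 = [0x46, 0xcd, 0xdb, 0xd5]
t2 = [0xdb, 0xd5, 0x46, 0xcd]

RES = [ 0xdb  0xd5  0x46  0xcd ]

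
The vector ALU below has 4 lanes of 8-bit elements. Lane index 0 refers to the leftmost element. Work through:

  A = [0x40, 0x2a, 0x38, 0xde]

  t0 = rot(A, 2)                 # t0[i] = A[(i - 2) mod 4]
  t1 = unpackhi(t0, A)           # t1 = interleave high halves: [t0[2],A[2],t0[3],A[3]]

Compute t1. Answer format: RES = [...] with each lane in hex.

RES = [ 0x40  0x38  0x2a  0xde ]

→ t0 |38|de|40|2a|
→ t1 |40|38|2a|de|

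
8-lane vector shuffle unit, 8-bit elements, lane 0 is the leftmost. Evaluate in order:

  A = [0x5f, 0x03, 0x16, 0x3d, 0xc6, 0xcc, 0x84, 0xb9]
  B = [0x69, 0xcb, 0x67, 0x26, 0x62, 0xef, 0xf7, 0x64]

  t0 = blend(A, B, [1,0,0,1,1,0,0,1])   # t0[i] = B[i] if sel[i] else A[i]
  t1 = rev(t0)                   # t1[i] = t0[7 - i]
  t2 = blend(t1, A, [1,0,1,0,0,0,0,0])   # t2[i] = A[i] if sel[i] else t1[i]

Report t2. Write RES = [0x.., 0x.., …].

→ t0 |69|03|16|26|62|cc|84|64|
→ t1 |64|84|cc|62|26|16|03|69|
→ t2 |5f|84|16|62|26|16|03|69|

RES = [0x5f, 0x84, 0x16, 0x62, 0x26, 0x16, 0x03, 0x69]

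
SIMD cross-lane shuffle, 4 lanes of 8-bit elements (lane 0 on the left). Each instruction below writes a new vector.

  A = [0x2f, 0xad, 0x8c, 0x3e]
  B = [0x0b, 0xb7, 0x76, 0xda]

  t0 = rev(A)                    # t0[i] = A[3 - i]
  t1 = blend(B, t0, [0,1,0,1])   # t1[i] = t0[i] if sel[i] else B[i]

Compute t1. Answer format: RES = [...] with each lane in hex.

RES = [ 0x0b  0x8c  0x76  0x2f ]

t0 = [0x3e, 0x8c, 0xad, 0x2f]
t1 = [0x0b, 0x8c, 0x76, 0x2f]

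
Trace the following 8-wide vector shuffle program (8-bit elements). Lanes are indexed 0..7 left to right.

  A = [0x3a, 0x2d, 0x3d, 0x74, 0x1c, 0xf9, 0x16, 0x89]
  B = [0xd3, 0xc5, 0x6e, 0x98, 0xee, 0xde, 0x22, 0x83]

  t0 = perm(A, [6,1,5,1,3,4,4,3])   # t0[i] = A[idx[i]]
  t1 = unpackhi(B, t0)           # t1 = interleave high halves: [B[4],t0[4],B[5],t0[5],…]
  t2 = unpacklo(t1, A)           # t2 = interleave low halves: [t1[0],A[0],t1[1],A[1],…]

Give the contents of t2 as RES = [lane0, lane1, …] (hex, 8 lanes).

RES = [0xee, 0x3a, 0x74, 0x2d, 0xde, 0x3d, 0x1c, 0x74]

t0 = [0x16, 0x2d, 0xf9, 0x2d, 0x74, 0x1c, 0x1c, 0x74]
t1 = [0xee, 0x74, 0xde, 0x1c, 0x22, 0x1c, 0x83, 0x74]
t2 = [0xee, 0x3a, 0x74, 0x2d, 0xde, 0x3d, 0x1c, 0x74]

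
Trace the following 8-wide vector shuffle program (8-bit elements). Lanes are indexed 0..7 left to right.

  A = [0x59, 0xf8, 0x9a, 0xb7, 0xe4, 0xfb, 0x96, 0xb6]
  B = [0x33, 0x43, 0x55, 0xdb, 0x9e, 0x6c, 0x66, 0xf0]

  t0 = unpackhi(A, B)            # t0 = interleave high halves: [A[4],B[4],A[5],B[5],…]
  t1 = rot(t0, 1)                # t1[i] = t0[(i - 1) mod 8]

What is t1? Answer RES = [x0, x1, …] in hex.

→ t0 |e4|9e|fb|6c|96|66|b6|f0|
→ t1 |f0|e4|9e|fb|6c|96|66|b6|

RES = [0xf0, 0xe4, 0x9e, 0xfb, 0x6c, 0x96, 0x66, 0xb6]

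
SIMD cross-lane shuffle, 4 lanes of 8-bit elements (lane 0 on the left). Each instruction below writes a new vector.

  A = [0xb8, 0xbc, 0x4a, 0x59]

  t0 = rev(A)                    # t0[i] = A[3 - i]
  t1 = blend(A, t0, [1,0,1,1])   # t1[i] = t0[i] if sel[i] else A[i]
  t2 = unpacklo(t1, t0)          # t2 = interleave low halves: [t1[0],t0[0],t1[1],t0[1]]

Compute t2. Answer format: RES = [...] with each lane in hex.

  t0: 59 4a bc b8
  t1: 59 bc bc b8
  t2: 59 59 bc 4a

RES = [0x59, 0x59, 0xbc, 0x4a]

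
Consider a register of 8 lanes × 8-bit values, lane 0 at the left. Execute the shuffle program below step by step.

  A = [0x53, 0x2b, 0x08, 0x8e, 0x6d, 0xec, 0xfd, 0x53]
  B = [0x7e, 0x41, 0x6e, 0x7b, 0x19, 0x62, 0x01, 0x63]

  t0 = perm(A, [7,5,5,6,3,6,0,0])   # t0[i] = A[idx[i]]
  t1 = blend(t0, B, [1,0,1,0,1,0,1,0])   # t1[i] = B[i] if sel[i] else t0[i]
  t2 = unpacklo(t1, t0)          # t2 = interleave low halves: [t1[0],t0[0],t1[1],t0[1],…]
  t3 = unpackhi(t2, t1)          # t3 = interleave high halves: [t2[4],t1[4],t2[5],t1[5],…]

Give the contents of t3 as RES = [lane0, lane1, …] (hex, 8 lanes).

RES = [0x6e, 0x19, 0xec, 0xfd, 0xfd, 0x01, 0xfd, 0x53]

→ t0 |53|ec|ec|fd|8e|fd|53|53|
→ t1 |7e|ec|6e|fd|19|fd|01|53|
→ t2 |7e|53|ec|ec|6e|ec|fd|fd|
→ t3 |6e|19|ec|fd|fd|01|fd|53|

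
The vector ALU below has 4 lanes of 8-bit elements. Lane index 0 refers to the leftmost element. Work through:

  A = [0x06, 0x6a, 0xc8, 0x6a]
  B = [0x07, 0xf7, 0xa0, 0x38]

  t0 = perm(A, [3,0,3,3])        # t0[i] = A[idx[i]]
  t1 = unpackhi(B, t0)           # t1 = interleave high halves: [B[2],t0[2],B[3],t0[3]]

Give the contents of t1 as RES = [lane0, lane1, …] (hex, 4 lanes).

RES = [ 0xa0  0x6a  0x38  0x6a ]

  t0: 6a 06 6a 6a
  t1: a0 6a 38 6a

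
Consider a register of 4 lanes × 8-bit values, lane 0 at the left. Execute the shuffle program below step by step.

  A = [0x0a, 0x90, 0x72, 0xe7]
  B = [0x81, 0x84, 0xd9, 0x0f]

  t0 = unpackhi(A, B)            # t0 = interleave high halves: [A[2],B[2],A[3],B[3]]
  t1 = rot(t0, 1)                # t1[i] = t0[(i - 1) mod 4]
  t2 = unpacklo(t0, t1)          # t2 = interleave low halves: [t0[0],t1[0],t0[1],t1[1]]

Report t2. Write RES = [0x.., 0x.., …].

t0 = [0x72, 0xd9, 0xe7, 0x0f]
t1 = [0x0f, 0x72, 0xd9, 0xe7]
t2 = [0x72, 0x0f, 0xd9, 0x72]

RES = [0x72, 0x0f, 0xd9, 0x72]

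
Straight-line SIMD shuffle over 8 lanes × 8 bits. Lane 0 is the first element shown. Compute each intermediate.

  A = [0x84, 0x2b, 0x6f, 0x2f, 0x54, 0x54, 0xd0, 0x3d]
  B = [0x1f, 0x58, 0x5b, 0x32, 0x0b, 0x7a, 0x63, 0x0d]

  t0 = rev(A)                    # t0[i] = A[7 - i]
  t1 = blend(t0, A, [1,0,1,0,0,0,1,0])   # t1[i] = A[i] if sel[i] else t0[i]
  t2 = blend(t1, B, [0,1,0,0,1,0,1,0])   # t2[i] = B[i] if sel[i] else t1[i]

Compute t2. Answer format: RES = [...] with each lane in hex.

→ t0 |3d|d0|54|54|2f|6f|2b|84|
→ t1 |84|d0|6f|54|2f|6f|d0|84|
→ t2 |84|58|6f|54|0b|6f|63|84|

RES = [0x84, 0x58, 0x6f, 0x54, 0x0b, 0x6f, 0x63, 0x84]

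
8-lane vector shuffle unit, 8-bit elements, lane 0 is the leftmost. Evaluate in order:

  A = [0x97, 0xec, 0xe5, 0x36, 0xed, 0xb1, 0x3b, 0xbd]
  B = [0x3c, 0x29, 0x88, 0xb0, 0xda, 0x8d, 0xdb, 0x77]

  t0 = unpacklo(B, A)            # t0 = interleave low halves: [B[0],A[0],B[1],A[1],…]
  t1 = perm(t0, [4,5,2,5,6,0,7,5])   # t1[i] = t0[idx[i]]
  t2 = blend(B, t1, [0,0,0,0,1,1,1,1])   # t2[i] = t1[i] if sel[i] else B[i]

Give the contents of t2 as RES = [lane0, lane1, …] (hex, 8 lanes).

t0 = [0x3c, 0x97, 0x29, 0xec, 0x88, 0xe5, 0xb0, 0x36]
t1 = [0x88, 0xe5, 0x29, 0xe5, 0xb0, 0x3c, 0x36, 0xe5]
t2 = [0x3c, 0x29, 0x88, 0xb0, 0xb0, 0x3c, 0x36, 0xe5]

RES = [ 0x3c  0x29  0x88  0xb0  0xb0  0x3c  0x36  0xe5 ]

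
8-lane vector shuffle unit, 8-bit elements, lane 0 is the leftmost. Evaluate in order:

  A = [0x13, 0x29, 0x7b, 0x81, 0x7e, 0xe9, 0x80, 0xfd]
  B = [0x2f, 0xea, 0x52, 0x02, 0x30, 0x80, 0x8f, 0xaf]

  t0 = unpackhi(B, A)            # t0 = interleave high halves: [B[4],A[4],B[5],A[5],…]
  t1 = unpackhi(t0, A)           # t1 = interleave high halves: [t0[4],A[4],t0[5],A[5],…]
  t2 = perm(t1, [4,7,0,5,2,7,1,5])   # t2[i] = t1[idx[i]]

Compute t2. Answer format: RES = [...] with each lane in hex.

t0 = [0x30, 0x7e, 0x80, 0xe9, 0x8f, 0x80, 0xaf, 0xfd]
t1 = [0x8f, 0x7e, 0x80, 0xe9, 0xaf, 0x80, 0xfd, 0xfd]
t2 = [0xaf, 0xfd, 0x8f, 0x80, 0x80, 0xfd, 0x7e, 0x80]

RES = [ 0xaf  0xfd  0x8f  0x80  0x80  0xfd  0x7e  0x80 ]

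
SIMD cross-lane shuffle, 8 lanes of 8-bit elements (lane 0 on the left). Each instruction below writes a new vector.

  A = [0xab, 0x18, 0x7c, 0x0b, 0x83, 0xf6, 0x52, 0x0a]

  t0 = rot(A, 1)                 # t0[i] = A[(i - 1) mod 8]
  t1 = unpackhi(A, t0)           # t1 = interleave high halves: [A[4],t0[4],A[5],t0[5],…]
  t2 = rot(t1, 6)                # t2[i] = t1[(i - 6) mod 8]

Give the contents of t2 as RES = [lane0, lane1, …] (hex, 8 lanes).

→ t0 |0a|ab|18|7c|0b|83|f6|52|
→ t1 |83|0b|f6|83|52|f6|0a|52|
→ t2 |f6|83|52|f6|0a|52|83|0b|

RES = [0xf6, 0x83, 0x52, 0xf6, 0x0a, 0x52, 0x83, 0x0b]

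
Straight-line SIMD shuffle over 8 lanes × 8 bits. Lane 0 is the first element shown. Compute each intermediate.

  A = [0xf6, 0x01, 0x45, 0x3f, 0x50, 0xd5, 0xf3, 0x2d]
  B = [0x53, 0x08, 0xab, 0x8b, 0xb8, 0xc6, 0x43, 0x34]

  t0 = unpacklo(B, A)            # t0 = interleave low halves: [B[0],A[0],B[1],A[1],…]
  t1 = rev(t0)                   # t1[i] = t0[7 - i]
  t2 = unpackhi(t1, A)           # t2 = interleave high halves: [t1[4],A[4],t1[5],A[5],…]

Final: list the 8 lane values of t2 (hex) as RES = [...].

→ t0 |53|f6|08|01|ab|45|8b|3f|
→ t1 |3f|8b|45|ab|01|08|f6|53|
→ t2 |01|50|08|d5|f6|f3|53|2d|

RES = [0x01, 0x50, 0x08, 0xd5, 0xf6, 0xf3, 0x53, 0x2d]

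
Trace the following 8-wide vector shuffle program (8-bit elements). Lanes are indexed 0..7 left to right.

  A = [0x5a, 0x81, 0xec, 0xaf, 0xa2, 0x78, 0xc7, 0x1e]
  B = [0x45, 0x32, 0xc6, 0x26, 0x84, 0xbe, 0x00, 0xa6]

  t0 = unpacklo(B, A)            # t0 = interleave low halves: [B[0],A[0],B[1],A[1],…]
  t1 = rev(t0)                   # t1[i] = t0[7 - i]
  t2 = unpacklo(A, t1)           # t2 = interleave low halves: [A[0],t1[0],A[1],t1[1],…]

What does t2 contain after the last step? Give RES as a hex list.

RES = [ 0x5a  0xaf  0x81  0x26  0xec  0xec  0xaf  0xc6 ]

  t0: 45 5a 32 81 c6 ec 26 af
  t1: af 26 ec c6 81 32 5a 45
  t2: 5a af 81 26 ec ec af c6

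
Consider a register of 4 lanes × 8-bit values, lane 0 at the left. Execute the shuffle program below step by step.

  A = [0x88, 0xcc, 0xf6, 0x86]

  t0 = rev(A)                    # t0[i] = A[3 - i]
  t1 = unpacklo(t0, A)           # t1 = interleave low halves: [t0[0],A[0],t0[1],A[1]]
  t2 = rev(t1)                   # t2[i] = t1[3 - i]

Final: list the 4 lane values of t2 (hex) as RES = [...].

→ t0 |86|f6|cc|88|
→ t1 |86|88|f6|cc|
→ t2 |cc|f6|88|86|

RES = [ 0xcc  0xf6  0x88  0x86 ]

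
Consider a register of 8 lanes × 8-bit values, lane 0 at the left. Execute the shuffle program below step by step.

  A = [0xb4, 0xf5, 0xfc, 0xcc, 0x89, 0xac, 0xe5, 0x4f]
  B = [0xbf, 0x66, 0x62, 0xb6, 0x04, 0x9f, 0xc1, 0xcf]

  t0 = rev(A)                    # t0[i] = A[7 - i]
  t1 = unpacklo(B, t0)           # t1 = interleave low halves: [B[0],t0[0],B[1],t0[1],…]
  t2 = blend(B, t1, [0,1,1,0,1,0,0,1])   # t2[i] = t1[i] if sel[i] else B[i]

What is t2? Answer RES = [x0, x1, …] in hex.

→ t0 |4f|e5|ac|89|cc|fc|f5|b4|
→ t1 |bf|4f|66|e5|62|ac|b6|89|
→ t2 |bf|4f|66|b6|62|9f|c1|89|

RES = [0xbf, 0x4f, 0x66, 0xb6, 0x62, 0x9f, 0xc1, 0x89]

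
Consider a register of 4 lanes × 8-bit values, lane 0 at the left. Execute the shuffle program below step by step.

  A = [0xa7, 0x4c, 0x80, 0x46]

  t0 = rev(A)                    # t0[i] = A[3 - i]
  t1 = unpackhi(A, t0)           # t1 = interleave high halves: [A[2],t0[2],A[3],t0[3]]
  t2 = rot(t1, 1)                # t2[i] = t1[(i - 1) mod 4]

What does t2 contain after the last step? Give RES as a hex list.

RES = [ 0xa7  0x80  0x4c  0x46 ]

t0 = [0x46, 0x80, 0x4c, 0xa7]
t1 = [0x80, 0x4c, 0x46, 0xa7]
t2 = [0xa7, 0x80, 0x4c, 0x46]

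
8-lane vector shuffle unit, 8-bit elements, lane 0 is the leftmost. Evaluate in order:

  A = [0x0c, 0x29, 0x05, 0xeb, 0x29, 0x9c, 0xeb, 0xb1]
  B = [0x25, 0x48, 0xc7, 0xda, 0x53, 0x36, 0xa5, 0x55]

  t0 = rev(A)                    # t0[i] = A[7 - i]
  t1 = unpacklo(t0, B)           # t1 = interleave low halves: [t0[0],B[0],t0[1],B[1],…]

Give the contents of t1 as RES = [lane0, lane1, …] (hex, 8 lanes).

RES = [0xb1, 0x25, 0xeb, 0x48, 0x9c, 0xc7, 0x29, 0xda]

  t0: b1 eb 9c 29 eb 05 29 0c
  t1: b1 25 eb 48 9c c7 29 da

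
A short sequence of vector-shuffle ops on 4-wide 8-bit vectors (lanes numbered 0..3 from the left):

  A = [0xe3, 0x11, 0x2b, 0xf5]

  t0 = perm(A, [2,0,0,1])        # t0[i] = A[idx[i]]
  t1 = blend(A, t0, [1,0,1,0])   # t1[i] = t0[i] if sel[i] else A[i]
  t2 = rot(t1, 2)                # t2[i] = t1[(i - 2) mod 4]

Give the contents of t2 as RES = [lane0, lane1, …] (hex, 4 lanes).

  t0: 2b e3 e3 11
  t1: 2b 11 e3 f5
  t2: e3 f5 2b 11

RES = [ 0xe3  0xf5  0x2b  0x11 ]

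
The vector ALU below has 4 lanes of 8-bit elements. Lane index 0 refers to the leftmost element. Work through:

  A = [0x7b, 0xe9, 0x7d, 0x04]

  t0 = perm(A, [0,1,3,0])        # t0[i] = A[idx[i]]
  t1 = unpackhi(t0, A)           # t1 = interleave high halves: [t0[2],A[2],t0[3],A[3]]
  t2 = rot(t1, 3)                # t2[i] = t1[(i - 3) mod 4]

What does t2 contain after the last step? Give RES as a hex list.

RES = [0x7d, 0x7b, 0x04, 0x04]

→ t0 |7b|e9|04|7b|
→ t1 |04|7d|7b|04|
→ t2 |7d|7b|04|04|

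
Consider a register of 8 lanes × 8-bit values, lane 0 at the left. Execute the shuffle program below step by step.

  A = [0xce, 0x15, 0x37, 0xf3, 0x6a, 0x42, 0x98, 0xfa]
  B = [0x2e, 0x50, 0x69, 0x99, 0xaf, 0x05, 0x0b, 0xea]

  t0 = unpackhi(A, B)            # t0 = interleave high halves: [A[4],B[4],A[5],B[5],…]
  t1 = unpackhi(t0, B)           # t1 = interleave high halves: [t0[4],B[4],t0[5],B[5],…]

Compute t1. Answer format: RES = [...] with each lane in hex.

RES = [0x98, 0xaf, 0x0b, 0x05, 0xfa, 0x0b, 0xea, 0xea]

→ t0 |6a|af|42|05|98|0b|fa|ea|
→ t1 |98|af|0b|05|fa|0b|ea|ea|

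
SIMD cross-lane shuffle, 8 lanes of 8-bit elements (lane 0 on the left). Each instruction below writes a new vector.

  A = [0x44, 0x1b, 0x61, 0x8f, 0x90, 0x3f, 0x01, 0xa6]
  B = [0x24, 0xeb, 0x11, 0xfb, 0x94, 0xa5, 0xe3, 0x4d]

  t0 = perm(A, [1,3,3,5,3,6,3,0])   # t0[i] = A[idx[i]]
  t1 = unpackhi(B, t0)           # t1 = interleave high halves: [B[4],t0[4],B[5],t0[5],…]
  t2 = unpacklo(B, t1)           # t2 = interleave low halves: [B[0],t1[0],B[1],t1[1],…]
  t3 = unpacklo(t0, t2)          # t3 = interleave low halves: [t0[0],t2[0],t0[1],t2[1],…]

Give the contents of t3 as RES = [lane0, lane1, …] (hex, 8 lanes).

  t0: 1b 8f 8f 3f 8f 01 8f 44
  t1: 94 8f a5 01 e3 8f 4d 44
  t2: 24 94 eb 8f 11 a5 fb 01
  t3: 1b 24 8f 94 8f eb 3f 8f

RES = [0x1b, 0x24, 0x8f, 0x94, 0x8f, 0xeb, 0x3f, 0x8f]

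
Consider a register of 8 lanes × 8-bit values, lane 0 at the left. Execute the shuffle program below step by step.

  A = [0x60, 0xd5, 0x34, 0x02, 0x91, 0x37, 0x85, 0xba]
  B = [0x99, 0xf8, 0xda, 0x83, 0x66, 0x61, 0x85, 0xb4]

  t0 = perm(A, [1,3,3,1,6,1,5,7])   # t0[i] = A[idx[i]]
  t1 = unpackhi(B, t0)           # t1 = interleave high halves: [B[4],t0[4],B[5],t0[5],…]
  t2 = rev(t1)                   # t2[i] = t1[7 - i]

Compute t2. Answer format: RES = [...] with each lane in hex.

RES = [0xba, 0xb4, 0x37, 0x85, 0xd5, 0x61, 0x85, 0x66]

→ t0 |d5|02|02|d5|85|d5|37|ba|
→ t1 |66|85|61|d5|85|37|b4|ba|
→ t2 |ba|b4|37|85|d5|61|85|66|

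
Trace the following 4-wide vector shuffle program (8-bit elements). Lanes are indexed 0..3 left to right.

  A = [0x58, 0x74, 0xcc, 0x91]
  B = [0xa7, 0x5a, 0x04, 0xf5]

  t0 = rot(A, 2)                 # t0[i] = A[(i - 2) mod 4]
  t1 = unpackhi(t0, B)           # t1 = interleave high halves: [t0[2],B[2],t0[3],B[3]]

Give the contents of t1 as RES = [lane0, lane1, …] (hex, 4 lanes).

RES = [ 0x58  0x04  0x74  0xf5 ]

→ t0 |cc|91|58|74|
→ t1 |58|04|74|f5|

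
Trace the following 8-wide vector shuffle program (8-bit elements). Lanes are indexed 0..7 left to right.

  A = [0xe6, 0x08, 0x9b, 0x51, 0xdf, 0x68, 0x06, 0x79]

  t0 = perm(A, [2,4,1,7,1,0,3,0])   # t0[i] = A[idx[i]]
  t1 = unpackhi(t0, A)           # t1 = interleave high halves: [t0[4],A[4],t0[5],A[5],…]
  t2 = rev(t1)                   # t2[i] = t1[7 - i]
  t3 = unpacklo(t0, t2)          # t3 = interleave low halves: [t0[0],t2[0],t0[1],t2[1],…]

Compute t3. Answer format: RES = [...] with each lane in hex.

RES = [ 0x9b  0x79  0xdf  0xe6  0x08  0x06  0x79  0x51 ]

→ t0 |9b|df|08|79|08|e6|51|e6|
→ t1 |08|df|e6|68|51|06|e6|79|
→ t2 |79|e6|06|51|68|e6|df|08|
→ t3 |9b|79|df|e6|08|06|79|51|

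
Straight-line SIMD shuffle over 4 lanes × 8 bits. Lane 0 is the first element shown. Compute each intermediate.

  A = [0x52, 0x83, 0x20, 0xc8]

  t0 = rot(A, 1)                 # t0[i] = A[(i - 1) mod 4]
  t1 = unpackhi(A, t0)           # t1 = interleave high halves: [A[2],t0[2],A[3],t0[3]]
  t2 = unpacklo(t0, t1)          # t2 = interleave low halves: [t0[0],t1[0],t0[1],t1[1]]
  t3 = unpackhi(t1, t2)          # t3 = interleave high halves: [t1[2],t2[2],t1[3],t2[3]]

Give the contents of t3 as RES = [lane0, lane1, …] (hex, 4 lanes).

RES = [0xc8, 0x52, 0x20, 0x83]

→ t0 |c8|52|83|20|
→ t1 |20|83|c8|20|
→ t2 |c8|20|52|83|
→ t3 |c8|52|20|83|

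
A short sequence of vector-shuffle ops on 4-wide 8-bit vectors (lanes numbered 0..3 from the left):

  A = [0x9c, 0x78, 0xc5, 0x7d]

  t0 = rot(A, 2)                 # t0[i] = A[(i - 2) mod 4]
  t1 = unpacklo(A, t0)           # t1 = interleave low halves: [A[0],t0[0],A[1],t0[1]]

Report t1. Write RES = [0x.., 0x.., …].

  t0: c5 7d 9c 78
  t1: 9c c5 78 7d

RES = [ 0x9c  0xc5  0x78  0x7d ]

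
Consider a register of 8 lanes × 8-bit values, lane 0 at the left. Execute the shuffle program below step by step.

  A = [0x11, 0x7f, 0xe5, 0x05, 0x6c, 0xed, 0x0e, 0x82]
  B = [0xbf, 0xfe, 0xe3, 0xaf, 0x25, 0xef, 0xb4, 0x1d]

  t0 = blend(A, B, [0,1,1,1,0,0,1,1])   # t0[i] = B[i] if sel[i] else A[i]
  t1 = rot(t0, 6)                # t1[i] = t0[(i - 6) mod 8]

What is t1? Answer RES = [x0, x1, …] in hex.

RES = [0xe3, 0xaf, 0x6c, 0xed, 0xb4, 0x1d, 0x11, 0xfe]

t0 = [0x11, 0xfe, 0xe3, 0xaf, 0x6c, 0xed, 0xb4, 0x1d]
t1 = [0xe3, 0xaf, 0x6c, 0xed, 0xb4, 0x1d, 0x11, 0xfe]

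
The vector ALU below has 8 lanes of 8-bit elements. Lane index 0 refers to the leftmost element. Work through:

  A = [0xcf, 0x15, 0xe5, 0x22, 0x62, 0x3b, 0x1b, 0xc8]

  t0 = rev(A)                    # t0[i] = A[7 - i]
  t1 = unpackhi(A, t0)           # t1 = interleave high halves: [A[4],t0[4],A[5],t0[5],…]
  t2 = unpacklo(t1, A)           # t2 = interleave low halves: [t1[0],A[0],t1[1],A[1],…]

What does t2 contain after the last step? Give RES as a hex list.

t0 = [0xc8, 0x1b, 0x3b, 0x62, 0x22, 0xe5, 0x15, 0xcf]
t1 = [0x62, 0x22, 0x3b, 0xe5, 0x1b, 0x15, 0xc8, 0xcf]
t2 = [0x62, 0xcf, 0x22, 0x15, 0x3b, 0xe5, 0xe5, 0x22]

RES = [ 0x62  0xcf  0x22  0x15  0x3b  0xe5  0xe5  0x22 ]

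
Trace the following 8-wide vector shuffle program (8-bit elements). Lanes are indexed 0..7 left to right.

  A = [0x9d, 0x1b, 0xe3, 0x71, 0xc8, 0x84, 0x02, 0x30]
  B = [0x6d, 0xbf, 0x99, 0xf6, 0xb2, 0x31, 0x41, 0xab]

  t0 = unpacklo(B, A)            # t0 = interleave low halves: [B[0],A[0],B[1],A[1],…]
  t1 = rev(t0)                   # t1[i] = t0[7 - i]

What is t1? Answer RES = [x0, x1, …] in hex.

RES = [0x71, 0xf6, 0xe3, 0x99, 0x1b, 0xbf, 0x9d, 0x6d]

  t0: 6d 9d bf 1b 99 e3 f6 71
  t1: 71 f6 e3 99 1b bf 9d 6d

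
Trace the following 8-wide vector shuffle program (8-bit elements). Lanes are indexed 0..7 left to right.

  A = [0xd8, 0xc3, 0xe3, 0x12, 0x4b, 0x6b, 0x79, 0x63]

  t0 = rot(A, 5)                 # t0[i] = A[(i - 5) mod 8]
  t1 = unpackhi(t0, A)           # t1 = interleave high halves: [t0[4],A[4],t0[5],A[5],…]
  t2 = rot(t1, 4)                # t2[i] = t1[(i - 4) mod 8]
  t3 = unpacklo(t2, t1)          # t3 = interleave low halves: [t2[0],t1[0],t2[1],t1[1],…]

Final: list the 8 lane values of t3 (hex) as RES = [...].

RES = [0xc3, 0x63, 0x79, 0x4b, 0xe3, 0xd8, 0x63, 0x6b]

→ t0 |12|4b|6b|79|63|d8|c3|e3|
→ t1 |63|4b|d8|6b|c3|79|e3|63|
→ t2 |c3|79|e3|63|63|4b|d8|6b|
→ t3 |c3|63|79|4b|e3|d8|63|6b|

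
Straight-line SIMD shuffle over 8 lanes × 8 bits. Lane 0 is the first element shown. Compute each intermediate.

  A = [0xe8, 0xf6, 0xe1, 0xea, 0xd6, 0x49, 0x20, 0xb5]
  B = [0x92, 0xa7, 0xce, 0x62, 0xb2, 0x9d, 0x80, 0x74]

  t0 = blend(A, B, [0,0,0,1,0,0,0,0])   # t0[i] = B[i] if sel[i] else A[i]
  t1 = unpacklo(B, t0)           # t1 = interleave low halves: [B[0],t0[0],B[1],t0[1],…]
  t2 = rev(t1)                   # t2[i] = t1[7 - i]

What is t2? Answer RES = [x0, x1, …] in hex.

RES = [ 0x62  0x62  0xe1  0xce  0xf6  0xa7  0xe8  0x92 ]

  t0: e8 f6 e1 62 d6 49 20 b5
  t1: 92 e8 a7 f6 ce e1 62 62
  t2: 62 62 e1 ce f6 a7 e8 92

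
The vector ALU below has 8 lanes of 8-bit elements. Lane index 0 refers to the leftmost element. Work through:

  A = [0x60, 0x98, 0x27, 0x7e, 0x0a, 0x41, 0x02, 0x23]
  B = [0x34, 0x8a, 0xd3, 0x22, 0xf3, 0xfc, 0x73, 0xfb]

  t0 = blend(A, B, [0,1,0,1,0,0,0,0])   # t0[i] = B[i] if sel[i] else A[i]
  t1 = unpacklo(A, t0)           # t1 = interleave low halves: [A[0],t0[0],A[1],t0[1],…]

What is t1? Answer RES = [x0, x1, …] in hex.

t0 = [0x60, 0x8a, 0x27, 0x22, 0x0a, 0x41, 0x02, 0x23]
t1 = [0x60, 0x60, 0x98, 0x8a, 0x27, 0x27, 0x7e, 0x22]

RES = [0x60, 0x60, 0x98, 0x8a, 0x27, 0x27, 0x7e, 0x22]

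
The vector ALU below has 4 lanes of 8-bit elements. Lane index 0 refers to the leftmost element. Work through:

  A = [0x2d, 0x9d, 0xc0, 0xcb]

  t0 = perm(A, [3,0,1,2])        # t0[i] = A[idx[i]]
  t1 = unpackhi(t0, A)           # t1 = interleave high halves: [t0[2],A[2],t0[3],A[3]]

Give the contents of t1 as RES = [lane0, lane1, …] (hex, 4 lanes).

  t0: cb 2d 9d c0
  t1: 9d c0 c0 cb

RES = [ 0x9d  0xc0  0xc0  0xcb ]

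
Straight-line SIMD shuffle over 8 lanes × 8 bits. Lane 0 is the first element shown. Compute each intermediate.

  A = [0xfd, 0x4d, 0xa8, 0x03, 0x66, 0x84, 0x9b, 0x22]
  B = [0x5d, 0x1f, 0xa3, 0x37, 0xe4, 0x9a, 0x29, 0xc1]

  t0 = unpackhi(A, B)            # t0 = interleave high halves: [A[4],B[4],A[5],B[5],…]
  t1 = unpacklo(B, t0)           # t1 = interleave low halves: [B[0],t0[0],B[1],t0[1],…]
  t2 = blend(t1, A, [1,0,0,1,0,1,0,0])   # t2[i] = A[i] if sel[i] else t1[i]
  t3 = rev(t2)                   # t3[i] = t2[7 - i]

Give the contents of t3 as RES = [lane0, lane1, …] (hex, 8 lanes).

  t0: 66 e4 84 9a 9b 29 22 c1
  t1: 5d 66 1f e4 a3 84 37 9a
  t2: fd 66 1f 03 a3 84 37 9a
  t3: 9a 37 84 a3 03 1f 66 fd

RES = [0x9a, 0x37, 0x84, 0xa3, 0x03, 0x1f, 0x66, 0xfd]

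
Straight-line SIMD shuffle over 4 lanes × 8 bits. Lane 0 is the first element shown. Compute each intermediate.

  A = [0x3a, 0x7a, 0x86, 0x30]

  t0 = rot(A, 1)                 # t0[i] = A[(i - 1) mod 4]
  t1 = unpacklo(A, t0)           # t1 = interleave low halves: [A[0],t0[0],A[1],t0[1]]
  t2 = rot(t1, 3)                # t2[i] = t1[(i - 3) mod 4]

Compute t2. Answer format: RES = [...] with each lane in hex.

RES = [0x30, 0x7a, 0x3a, 0x3a]

  t0: 30 3a 7a 86
  t1: 3a 30 7a 3a
  t2: 30 7a 3a 3a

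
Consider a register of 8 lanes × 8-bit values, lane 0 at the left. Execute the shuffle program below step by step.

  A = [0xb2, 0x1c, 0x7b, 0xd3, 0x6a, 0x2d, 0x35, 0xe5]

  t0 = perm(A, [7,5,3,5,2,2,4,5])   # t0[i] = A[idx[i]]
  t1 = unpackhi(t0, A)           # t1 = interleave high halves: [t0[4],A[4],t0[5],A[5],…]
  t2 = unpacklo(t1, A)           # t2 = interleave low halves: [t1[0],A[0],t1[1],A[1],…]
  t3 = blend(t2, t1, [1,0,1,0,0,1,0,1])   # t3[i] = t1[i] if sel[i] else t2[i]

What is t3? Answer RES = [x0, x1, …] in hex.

→ t0 |e5|2d|d3|2d|7b|7b|6a|2d|
→ t1 |7b|6a|7b|2d|6a|35|2d|e5|
→ t2 |7b|b2|6a|1c|7b|7b|2d|d3|
→ t3 |7b|b2|7b|1c|7b|35|2d|e5|

RES = [0x7b, 0xb2, 0x7b, 0x1c, 0x7b, 0x35, 0x2d, 0xe5]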